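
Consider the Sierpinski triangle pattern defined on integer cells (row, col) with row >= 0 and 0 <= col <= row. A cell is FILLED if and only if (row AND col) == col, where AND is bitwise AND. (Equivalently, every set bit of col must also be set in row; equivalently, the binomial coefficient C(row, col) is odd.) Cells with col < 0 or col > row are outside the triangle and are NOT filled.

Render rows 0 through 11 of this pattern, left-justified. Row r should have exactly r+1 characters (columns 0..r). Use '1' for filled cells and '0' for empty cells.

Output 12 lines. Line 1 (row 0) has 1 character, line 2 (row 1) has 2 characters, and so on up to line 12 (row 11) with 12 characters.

Answer: 1
11
101
1111
10001
110011
1010101
11111111
100000001
1100000011
10100000101
111100001111

Derivation:
r0=0: 1
r1=1: 11
r2=10: 101
r3=11: 1111
r4=100: 10001
r5=101: 110011
r6=110: 1010101
r7=111: 11111111
r8=1000: 100000001
r9=1001: 1100000011
r10=1010: 10100000101
r11=1011: 111100001111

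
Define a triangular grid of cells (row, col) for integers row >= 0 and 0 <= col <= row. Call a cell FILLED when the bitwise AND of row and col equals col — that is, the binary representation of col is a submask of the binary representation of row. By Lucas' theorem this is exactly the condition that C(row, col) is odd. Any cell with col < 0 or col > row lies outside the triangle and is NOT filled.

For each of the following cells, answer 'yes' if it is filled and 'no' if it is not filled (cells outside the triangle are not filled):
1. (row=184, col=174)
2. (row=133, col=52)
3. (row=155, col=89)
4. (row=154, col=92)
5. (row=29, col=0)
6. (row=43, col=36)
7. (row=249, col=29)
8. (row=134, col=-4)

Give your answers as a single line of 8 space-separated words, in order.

Answer: no no no no yes no no no

Derivation:
(184,174): row=0b10111000, col=0b10101110, row AND col = 0b10101000 = 168; 168 != 174 -> empty
(133,52): row=0b10000101, col=0b110100, row AND col = 0b100 = 4; 4 != 52 -> empty
(155,89): row=0b10011011, col=0b1011001, row AND col = 0b11001 = 25; 25 != 89 -> empty
(154,92): row=0b10011010, col=0b1011100, row AND col = 0b11000 = 24; 24 != 92 -> empty
(29,0): row=0b11101, col=0b0, row AND col = 0b0 = 0; 0 == 0 -> filled
(43,36): row=0b101011, col=0b100100, row AND col = 0b100000 = 32; 32 != 36 -> empty
(249,29): row=0b11111001, col=0b11101, row AND col = 0b11001 = 25; 25 != 29 -> empty
(134,-4): col outside [0, 134] -> not filled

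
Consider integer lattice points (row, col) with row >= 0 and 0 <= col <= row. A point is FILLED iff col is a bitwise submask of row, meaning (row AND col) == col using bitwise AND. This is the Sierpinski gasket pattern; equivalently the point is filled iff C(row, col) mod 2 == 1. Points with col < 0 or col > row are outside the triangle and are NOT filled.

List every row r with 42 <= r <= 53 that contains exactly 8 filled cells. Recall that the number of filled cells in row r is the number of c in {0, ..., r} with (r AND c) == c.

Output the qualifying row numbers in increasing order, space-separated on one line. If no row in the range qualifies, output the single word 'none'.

Row r has 2^popcount(r) filled cells, so we need popcount(r) = log2(8) = 3.
Scan r = 42..53 and keep those with exactly 3 one-bits:
r=42=101010 popcount=3 -> KEEP
r=43=101011 popcount=4 -> skip
r=44=101100 popcount=3 -> KEEP
r=45=101101 popcount=4 -> skip
r=46=101110 popcount=4 -> skip
r=47=101111 popcount=5 -> skip
r=48=110000 popcount=2 -> skip
r=49=110001 popcount=3 -> KEEP
r=50=110010 popcount=3 -> KEEP
r=51=110011 popcount=4 -> skip
r=52=110100 popcount=3 -> KEEP
r=53=110101 popcount=4 -> skip
Kept rows: 42 44 49 50 52

Answer: 42 44 49 50 52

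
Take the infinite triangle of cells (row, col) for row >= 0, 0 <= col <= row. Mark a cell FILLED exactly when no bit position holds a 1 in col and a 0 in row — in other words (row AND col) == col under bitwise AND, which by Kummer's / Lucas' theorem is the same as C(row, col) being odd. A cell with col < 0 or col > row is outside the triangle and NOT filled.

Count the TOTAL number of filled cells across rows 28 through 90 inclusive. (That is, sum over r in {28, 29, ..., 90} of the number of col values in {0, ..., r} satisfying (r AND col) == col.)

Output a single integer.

r28=11100 pc3: +8 =8
r29=11101 pc4: +16 =24
r30=11110 pc4: +16 =40
r31=11111 pc5: +32 =72
r32=100000 pc1: +2 =74
r33=100001 pc2: +4 =78
r34=100010 pc2: +4 =82
r35=100011 pc3: +8 =90
r36=100100 pc2: +4 =94
r37=100101 pc3: +8 =102
r38=100110 pc3: +8 =110
r39=100111 pc4: +16 =126
r40=101000 pc2: +4 =130
r41=101001 pc3: +8 =138
r42=101010 pc3: +8 =146
r43=101011 pc4: +16 =162
r44=101100 pc3: +8 =170
r45=101101 pc4: +16 =186
r46=101110 pc4: +16 =202
r47=101111 pc5: +32 =234
r48=110000 pc2: +4 =238
r49=110001 pc3: +8 =246
r50=110010 pc3: +8 =254
r51=110011 pc4: +16 =270
r52=110100 pc3: +8 =278
r53=110101 pc4: +16 =294
r54=110110 pc4: +16 =310
r55=110111 pc5: +32 =342
r56=111000 pc3: +8 =350
r57=111001 pc4: +16 =366
r58=111010 pc4: +16 =382
r59=111011 pc5: +32 =414
r60=111100 pc4: +16 =430
r61=111101 pc5: +32 =462
r62=111110 pc5: +32 =494
r63=111111 pc6: +64 =558
r64=1000000 pc1: +2 =560
r65=1000001 pc2: +4 =564
r66=1000010 pc2: +4 =568
r67=1000011 pc3: +8 =576
r68=1000100 pc2: +4 =580
r69=1000101 pc3: +8 =588
r70=1000110 pc3: +8 =596
r71=1000111 pc4: +16 =612
r72=1001000 pc2: +4 =616
r73=1001001 pc3: +8 =624
r74=1001010 pc3: +8 =632
r75=1001011 pc4: +16 =648
r76=1001100 pc3: +8 =656
r77=1001101 pc4: +16 =672
r78=1001110 pc4: +16 =688
r79=1001111 pc5: +32 =720
r80=1010000 pc2: +4 =724
r81=1010001 pc3: +8 =732
r82=1010010 pc3: +8 =740
r83=1010011 pc4: +16 =756
r84=1010100 pc3: +8 =764
r85=1010101 pc4: +16 =780
r86=1010110 pc4: +16 =796
r87=1010111 pc5: +32 =828
r88=1011000 pc3: +8 =836
r89=1011001 pc4: +16 =852
r90=1011010 pc4: +16 =868

Answer: 868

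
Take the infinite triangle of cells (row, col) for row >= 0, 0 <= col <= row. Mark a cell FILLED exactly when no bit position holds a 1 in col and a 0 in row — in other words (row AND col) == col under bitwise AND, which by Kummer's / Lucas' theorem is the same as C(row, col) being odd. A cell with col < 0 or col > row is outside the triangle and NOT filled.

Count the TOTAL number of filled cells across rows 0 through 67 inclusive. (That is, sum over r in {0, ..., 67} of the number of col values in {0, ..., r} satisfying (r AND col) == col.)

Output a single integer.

Answer: 747

Derivation:
r0=0 pc0: +1 =1
r1=1 pc1: +2 =3
r2=10 pc1: +2 =5
r3=11 pc2: +4 =9
r4=100 pc1: +2 =11
r5=101 pc2: +4 =15
r6=110 pc2: +4 =19
r7=111 pc3: +8 =27
r8=1000 pc1: +2 =29
r9=1001 pc2: +4 =33
r10=1010 pc2: +4 =37
r11=1011 pc3: +8 =45
r12=1100 pc2: +4 =49
r13=1101 pc3: +8 =57
r14=1110 pc3: +8 =65
r15=1111 pc4: +16 =81
r16=10000 pc1: +2 =83
r17=10001 pc2: +4 =87
r18=10010 pc2: +4 =91
r19=10011 pc3: +8 =99
r20=10100 pc2: +4 =103
r21=10101 pc3: +8 =111
r22=10110 pc3: +8 =119
r23=10111 pc4: +16 =135
r24=11000 pc2: +4 =139
r25=11001 pc3: +8 =147
r26=11010 pc3: +8 =155
r27=11011 pc4: +16 =171
r28=11100 pc3: +8 =179
r29=11101 pc4: +16 =195
r30=11110 pc4: +16 =211
r31=11111 pc5: +32 =243
r32=100000 pc1: +2 =245
r33=100001 pc2: +4 =249
r34=100010 pc2: +4 =253
r35=100011 pc3: +8 =261
r36=100100 pc2: +4 =265
r37=100101 pc3: +8 =273
r38=100110 pc3: +8 =281
r39=100111 pc4: +16 =297
r40=101000 pc2: +4 =301
r41=101001 pc3: +8 =309
r42=101010 pc3: +8 =317
r43=101011 pc4: +16 =333
r44=101100 pc3: +8 =341
r45=101101 pc4: +16 =357
r46=101110 pc4: +16 =373
r47=101111 pc5: +32 =405
r48=110000 pc2: +4 =409
r49=110001 pc3: +8 =417
r50=110010 pc3: +8 =425
r51=110011 pc4: +16 =441
r52=110100 pc3: +8 =449
r53=110101 pc4: +16 =465
r54=110110 pc4: +16 =481
r55=110111 pc5: +32 =513
r56=111000 pc3: +8 =521
r57=111001 pc4: +16 =537
r58=111010 pc4: +16 =553
r59=111011 pc5: +32 =585
r60=111100 pc4: +16 =601
r61=111101 pc5: +32 =633
r62=111110 pc5: +32 =665
r63=111111 pc6: +64 =729
r64=1000000 pc1: +2 =731
r65=1000001 pc2: +4 =735
r66=1000010 pc2: +4 =739
r67=1000011 pc3: +8 =747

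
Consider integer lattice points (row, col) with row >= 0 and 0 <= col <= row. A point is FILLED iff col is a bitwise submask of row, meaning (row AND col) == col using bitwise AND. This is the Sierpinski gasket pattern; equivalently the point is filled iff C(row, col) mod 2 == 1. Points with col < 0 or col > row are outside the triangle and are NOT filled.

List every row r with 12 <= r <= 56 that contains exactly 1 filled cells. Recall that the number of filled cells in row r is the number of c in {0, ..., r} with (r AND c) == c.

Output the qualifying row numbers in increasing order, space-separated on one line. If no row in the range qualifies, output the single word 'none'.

Answer: none

Derivation:
Row r has 2^popcount(r) filled cells, so we need popcount(r) = log2(1) = 0.
Scan r = 12..56 and keep those with exactly 0 one-bits:
r=12=1100 popcount=2 -> skip
r=13=1101 popcount=3 -> skip
r=14=1110 popcount=3 -> skip
r=15=1111 popcount=4 -> skip
r=16=10000 popcount=1 -> skip
r=17=10001 popcount=2 -> skip
r=18=10010 popcount=2 -> skip
r=19=10011 popcount=3 -> skip
r=20=10100 popcount=2 -> skip
r=21=10101 popcount=3 -> skip
r=22=10110 popcount=3 -> skip
r=23=10111 popcount=4 -> skip
r=24=11000 popcount=2 -> skip
r=25=11001 popcount=3 -> skip
r=26=11010 popcount=3 -> skip
r=27=11011 popcount=4 -> skip
r=28=11100 popcount=3 -> skip
r=29=11101 popcount=4 -> skip
r=30=11110 popcount=4 -> skip
r=31=11111 popcount=5 -> skip
r=32=100000 popcount=1 -> skip
r=33=100001 popcount=2 -> skip
r=34=100010 popcount=2 -> skip
r=35=100011 popcount=3 -> skip
r=36=100100 popcount=2 -> skip
r=37=100101 popcount=3 -> skip
r=38=100110 popcount=3 -> skip
r=39=100111 popcount=4 -> skip
r=40=101000 popcount=2 -> skip
r=41=101001 popcount=3 -> skip
r=42=101010 popcount=3 -> skip
r=43=101011 popcount=4 -> skip
r=44=101100 popcount=3 -> skip
r=45=101101 popcount=4 -> skip
r=46=101110 popcount=4 -> skip
r=47=101111 popcount=5 -> skip
r=48=110000 popcount=2 -> skip
r=49=110001 popcount=3 -> skip
r=50=110010 popcount=3 -> skip
r=51=110011 popcount=4 -> skip
r=52=110100 popcount=3 -> skip
r=53=110101 popcount=4 -> skip
r=54=110110 popcount=4 -> skip
r=55=110111 popcount=5 -> skip
r=56=111000 popcount=3 -> skip
Kept rows: none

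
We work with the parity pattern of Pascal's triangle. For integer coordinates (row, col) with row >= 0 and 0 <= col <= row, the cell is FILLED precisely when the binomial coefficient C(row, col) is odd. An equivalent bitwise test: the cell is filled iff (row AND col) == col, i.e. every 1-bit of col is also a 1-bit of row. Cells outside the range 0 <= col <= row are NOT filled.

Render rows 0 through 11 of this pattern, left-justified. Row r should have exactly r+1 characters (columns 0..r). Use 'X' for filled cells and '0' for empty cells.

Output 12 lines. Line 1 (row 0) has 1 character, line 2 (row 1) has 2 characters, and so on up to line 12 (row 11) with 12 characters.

Answer: X
XX
X0X
XXXX
X000X
XX00XX
X0X0X0X
XXXXXXXX
X0000000X
XX000000XX
X0X00000X0X
XXXX0000XXXX

Derivation:
r0=0: X
r1=1: XX
r2=10: X0X
r3=11: XXXX
r4=100: X000X
r5=101: XX00XX
r6=110: X0X0X0X
r7=111: XXXXXXXX
r8=1000: X0000000X
r9=1001: XX000000XX
r10=1010: X0X00000X0X
r11=1011: XXXX0000XXXX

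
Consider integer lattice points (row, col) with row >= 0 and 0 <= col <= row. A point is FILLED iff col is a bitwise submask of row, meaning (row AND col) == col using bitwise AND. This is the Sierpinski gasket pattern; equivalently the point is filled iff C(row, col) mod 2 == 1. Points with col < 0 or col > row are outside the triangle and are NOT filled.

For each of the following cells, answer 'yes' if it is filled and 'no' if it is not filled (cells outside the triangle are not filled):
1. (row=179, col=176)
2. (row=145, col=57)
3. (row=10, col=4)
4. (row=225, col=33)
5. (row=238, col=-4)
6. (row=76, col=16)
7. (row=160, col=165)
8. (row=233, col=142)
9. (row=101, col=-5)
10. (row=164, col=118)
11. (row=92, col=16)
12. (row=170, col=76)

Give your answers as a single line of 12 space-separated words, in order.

Answer: yes no no yes no no no no no no yes no

Derivation:
(179,176): row=0b10110011, col=0b10110000, row AND col = 0b10110000 = 176; 176 == 176 -> filled
(145,57): row=0b10010001, col=0b111001, row AND col = 0b10001 = 17; 17 != 57 -> empty
(10,4): row=0b1010, col=0b100, row AND col = 0b0 = 0; 0 != 4 -> empty
(225,33): row=0b11100001, col=0b100001, row AND col = 0b100001 = 33; 33 == 33 -> filled
(238,-4): col outside [0, 238] -> not filled
(76,16): row=0b1001100, col=0b10000, row AND col = 0b0 = 0; 0 != 16 -> empty
(160,165): col outside [0, 160] -> not filled
(233,142): row=0b11101001, col=0b10001110, row AND col = 0b10001000 = 136; 136 != 142 -> empty
(101,-5): col outside [0, 101] -> not filled
(164,118): row=0b10100100, col=0b1110110, row AND col = 0b100100 = 36; 36 != 118 -> empty
(92,16): row=0b1011100, col=0b10000, row AND col = 0b10000 = 16; 16 == 16 -> filled
(170,76): row=0b10101010, col=0b1001100, row AND col = 0b1000 = 8; 8 != 76 -> empty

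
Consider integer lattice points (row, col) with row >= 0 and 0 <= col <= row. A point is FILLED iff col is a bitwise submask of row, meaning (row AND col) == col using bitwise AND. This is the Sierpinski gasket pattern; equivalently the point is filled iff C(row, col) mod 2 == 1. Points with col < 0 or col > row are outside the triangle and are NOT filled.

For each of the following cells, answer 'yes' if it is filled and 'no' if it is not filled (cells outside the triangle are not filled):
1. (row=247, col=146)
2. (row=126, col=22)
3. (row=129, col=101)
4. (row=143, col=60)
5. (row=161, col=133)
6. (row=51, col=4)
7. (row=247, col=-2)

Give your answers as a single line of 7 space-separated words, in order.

(247,146): row=0b11110111, col=0b10010010, row AND col = 0b10010010 = 146; 146 == 146 -> filled
(126,22): row=0b1111110, col=0b10110, row AND col = 0b10110 = 22; 22 == 22 -> filled
(129,101): row=0b10000001, col=0b1100101, row AND col = 0b1 = 1; 1 != 101 -> empty
(143,60): row=0b10001111, col=0b111100, row AND col = 0b1100 = 12; 12 != 60 -> empty
(161,133): row=0b10100001, col=0b10000101, row AND col = 0b10000001 = 129; 129 != 133 -> empty
(51,4): row=0b110011, col=0b100, row AND col = 0b0 = 0; 0 != 4 -> empty
(247,-2): col outside [0, 247] -> not filled

Answer: yes yes no no no no no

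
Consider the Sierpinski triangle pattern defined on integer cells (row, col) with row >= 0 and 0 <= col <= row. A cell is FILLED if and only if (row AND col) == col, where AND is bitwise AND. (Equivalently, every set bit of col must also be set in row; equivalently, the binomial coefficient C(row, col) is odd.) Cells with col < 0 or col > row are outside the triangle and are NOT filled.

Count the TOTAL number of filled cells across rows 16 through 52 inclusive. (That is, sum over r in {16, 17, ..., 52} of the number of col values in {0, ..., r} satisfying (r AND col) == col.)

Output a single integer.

r16=10000 pc1: +2 =2
r17=10001 pc2: +4 =6
r18=10010 pc2: +4 =10
r19=10011 pc3: +8 =18
r20=10100 pc2: +4 =22
r21=10101 pc3: +8 =30
r22=10110 pc3: +8 =38
r23=10111 pc4: +16 =54
r24=11000 pc2: +4 =58
r25=11001 pc3: +8 =66
r26=11010 pc3: +8 =74
r27=11011 pc4: +16 =90
r28=11100 pc3: +8 =98
r29=11101 pc4: +16 =114
r30=11110 pc4: +16 =130
r31=11111 pc5: +32 =162
r32=100000 pc1: +2 =164
r33=100001 pc2: +4 =168
r34=100010 pc2: +4 =172
r35=100011 pc3: +8 =180
r36=100100 pc2: +4 =184
r37=100101 pc3: +8 =192
r38=100110 pc3: +8 =200
r39=100111 pc4: +16 =216
r40=101000 pc2: +4 =220
r41=101001 pc3: +8 =228
r42=101010 pc3: +8 =236
r43=101011 pc4: +16 =252
r44=101100 pc3: +8 =260
r45=101101 pc4: +16 =276
r46=101110 pc4: +16 =292
r47=101111 pc5: +32 =324
r48=110000 pc2: +4 =328
r49=110001 pc3: +8 =336
r50=110010 pc3: +8 =344
r51=110011 pc4: +16 =360
r52=110100 pc3: +8 =368

Answer: 368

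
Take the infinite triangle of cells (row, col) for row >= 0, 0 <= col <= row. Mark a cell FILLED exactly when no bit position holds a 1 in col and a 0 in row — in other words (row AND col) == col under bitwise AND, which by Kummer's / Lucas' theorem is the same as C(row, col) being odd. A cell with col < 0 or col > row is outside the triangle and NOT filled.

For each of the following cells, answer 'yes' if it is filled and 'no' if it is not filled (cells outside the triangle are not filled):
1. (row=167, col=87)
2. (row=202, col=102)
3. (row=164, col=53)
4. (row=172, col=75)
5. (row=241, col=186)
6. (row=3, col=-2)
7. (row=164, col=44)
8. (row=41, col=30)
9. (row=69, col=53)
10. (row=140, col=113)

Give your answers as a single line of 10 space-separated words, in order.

(167,87): row=0b10100111, col=0b1010111, row AND col = 0b111 = 7; 7 != 87 -> empty
(202,102): row=0b11001010, col=0b1100110, row AND col = 0b1000010 = 66; 66 != 102 -> empty
(164,53): row=0b10100100, col=0b110101, row AND col = 0b100100 = 36; 36 != 53 -> empty
(172,75): row=0b10101100, col=0b1001011, row AND col = 0b1000 = 8; 8 != 75 -> empty
(241,186): row=0b11110001, col=0b10111010, row AND col = 0b10110000 = 176; 176 != 186 -> empty
(3,-2): col outside [0, 3] -> not filled
(164,44): row=0b10100100, col=0b101100, row AND col = 0b100100 = 36; 36 != 44 -> empty
(41,30): row=0b101001, col=0b11110, row AND col = 0b1000 = 8; 8 != 30 -> empty
(69,53): row=0b1000101, col=0b110101, row AND col = 0b101 = 5; 5 != 53 -> empty
(140,113): row=0b10001100, col=0b1110001, row AND col = 0b0 = 0; 0 != 113 -> empty

Answer: no no no no no no no no no no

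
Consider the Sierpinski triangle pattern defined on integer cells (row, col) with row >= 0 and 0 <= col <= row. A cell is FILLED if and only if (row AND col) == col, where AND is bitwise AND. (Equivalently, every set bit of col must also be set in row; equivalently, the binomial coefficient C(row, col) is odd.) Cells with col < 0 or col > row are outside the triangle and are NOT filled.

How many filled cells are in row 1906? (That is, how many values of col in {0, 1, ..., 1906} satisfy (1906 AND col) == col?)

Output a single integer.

1906 in binary = 11101110010
popcount(1906) = number of 1-bits in 11101110010 = 7
A col c satisfies (1906 AND c) == c iff every set bit of c is also set in 1906; each of the 7 set bits of 1906 can independently be on or off in c.
count = 2^7 = 128

Answer: 128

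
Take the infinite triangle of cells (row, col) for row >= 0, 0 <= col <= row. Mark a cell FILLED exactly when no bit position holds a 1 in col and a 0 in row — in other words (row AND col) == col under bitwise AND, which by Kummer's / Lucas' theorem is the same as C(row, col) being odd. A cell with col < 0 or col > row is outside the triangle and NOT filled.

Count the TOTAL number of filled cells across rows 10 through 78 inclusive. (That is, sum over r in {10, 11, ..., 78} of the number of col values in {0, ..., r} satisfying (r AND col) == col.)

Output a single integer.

r10=1010 pc2: +4 =4
r11=1011 pc3: +8 =12
r12=1100 pc2: +4 =16
r13=1101 pc3: +8 =24
r14=1110 pc3: +8 =32
r15=1111 pc4: +16 =48
r16=10000 pc1: +2 =50
r17=10001 pc2: +4 =54
r18=10010 pc2: +4 =58
r19=10011 pc3: +8 =66
r20=10100 pc2: +4 =70
r21=10101 pc3: +8 =78
r22=10110 pc3: +8 =86
r23=10111 pc4: +16 =102
r24=11000 pc2: +4 =106
r25=11001 pc3: +8 =114
r26=11010 pc3: +8 =122
r27=11011 pc4: +16 =138
r28=11100 pc3: +8 =146
r29=11101 pc4: +16 =162
r30=11110 pc4: +16 =178
r31=11111 pc5: +32 =210
r32=100000 pc1: +2 =212
r33=100001 pc2: +4 =216
r34=100010 pc2: +4 =220
r35=100011 pc3: +8 =228
r36=100100 pc2: +4 =232
r37=100101 pc3: +8 =240
r38=100110 pc3: +8 =248
r39=100111 pc4: +16 =264
r40=101000 pc2: +4 =268
r41=101001 pc3: +8 =276
r42=101010 pc3: +8 =284
r43=101011 pc4: +16 =300
r44=101100 pc3: +8 =308
r45=101101 pc4: +16 =324
r46=101110 pc4: +16 =340
r47=101111 pc5: +32 =372
r48=110000 pc2: +4 =376
r49=110001 pc3: +8 =384
r50=110010 pc3: +8 =392
r51=110011 pc4: +16 =408
r52=110100 pc3: +8 =416
r53=110101 pc4: +16 =432
r54=110110 pc4: +16 =448
r55=110111 pc5: +32 =480
r56=111000 pc3: +8 =488
r57=111001 pc4: +16 =504
r58=111010 pc4: +16 =520
r59=111011 pc5: +32 =552
r60=111100 pc4: +16 =568
r61=111101 pc5: +32 =600
r62=111110 pc5: +32 =632
r63=111111 pc6: +64 =696
r64=1000000 pc1: +2 =698
r65=1000001 pc2: +4 =702
r66=1000010 pc2: +4 =706
r67=1000011 pc3: +8 =714
r68=1000100 pc2: +4 =718
r69=1000101 pc3: +8 =726
r70=1000110 pc3: +8 =734
r71=1000111 pc4: +16 =750
r72=1001000 pc2: +4 =754
r73=1001001 pc3: +8 =762
r74=1001010 pc3: +8 =770
r75=1001011 pc4: +16 =786
r76=1001100 pc3: +8 =794
r77=1001101 pc4: +16 =810
r78=1001110 pc4: +16 =826

Answer: 826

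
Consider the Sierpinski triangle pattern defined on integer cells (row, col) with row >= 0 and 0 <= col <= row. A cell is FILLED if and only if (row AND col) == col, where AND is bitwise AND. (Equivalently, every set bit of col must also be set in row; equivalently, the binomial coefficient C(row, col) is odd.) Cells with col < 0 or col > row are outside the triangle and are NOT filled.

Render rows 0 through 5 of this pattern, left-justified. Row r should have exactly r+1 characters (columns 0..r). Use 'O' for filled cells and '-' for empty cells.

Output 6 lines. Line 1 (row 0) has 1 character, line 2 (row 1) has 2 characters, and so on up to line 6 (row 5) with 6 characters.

Answer: O
OO
O-O
OOOO
O---O
OO--OO

Derivation:
r0=0: O
r1=1: OO
r2=10: O-O
r3=11: OOOO
r4=100: O---O
r5=101: OO--OO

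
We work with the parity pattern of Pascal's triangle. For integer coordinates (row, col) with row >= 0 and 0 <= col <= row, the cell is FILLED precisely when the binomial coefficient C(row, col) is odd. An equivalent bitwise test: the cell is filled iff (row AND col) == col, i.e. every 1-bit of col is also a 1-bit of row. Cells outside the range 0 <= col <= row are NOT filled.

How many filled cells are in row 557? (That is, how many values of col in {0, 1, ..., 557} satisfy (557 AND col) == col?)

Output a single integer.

557 in binary = 1000101101
popcount(557) = number of 1-bits in 1000101101 = 5
A col c satisfies (557 AND c) == c iff every set bit of c is also set in 557; each of the 5 set bits of 557 can independently be on or off in c.
count = 2^5 = 32

Answer: 32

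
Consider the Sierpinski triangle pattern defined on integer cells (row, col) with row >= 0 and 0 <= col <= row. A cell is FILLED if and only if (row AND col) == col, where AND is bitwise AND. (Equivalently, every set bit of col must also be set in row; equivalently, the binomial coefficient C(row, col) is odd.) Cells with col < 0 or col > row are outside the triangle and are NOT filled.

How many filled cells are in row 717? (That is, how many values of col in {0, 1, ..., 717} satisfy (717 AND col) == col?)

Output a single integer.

Answer: 64

Derivation:
717 in binary = 1011001101
popcount(717) = number of 1-bits in 1011001101 = 6
A col c satisfies (717 AND c) == c iff every set bit of c is also set in 717; each of the 6 set bits of 717 can independently be on or off in c.
count = 2^6 = 64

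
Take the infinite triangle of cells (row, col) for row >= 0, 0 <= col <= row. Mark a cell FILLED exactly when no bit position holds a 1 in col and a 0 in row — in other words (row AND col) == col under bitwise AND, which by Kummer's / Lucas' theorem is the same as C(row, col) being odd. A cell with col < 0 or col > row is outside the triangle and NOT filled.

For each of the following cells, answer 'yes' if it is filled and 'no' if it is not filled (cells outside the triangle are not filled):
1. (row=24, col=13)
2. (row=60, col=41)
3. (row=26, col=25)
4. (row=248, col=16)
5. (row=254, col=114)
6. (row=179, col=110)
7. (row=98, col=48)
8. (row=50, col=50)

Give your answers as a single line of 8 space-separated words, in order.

(24,13): row=0b11000, col=0b1101, row AND col = 0b1000 = 8; 8 != 13 -> empty
(60,41): row=0b111100, col=0b101001, row AND col = 0b101000 = 40; 40 != 41 -> empty
(26,25): row=0b11010, col=0b11001, row AND col = 0b11000 = 24; 24 != 25 -> empty
(248,16): row=0b11111000, col=0b10000, row AND col = 0b10000 = 16; 16 == 16 -> filled
(254,114): row=0b11111110, col=0b1110010, row AND col = 0b1110010 = 114; 114 == 114 -> filled
(179,110): row=0b10110011, col=0b1101110, row AND col = 0b100010 = 34; 34 != 110 -> empty
(98,48): row=0b1100010, col=0b110000, row AND col = 0b100000 = 32; 32 != 48 -> empty
(50,50): row=0b110010, col=0b110010, row AND col = 0b110010 = 50; 50 == 50 -> filled

Answer: no no no yes yes no no yes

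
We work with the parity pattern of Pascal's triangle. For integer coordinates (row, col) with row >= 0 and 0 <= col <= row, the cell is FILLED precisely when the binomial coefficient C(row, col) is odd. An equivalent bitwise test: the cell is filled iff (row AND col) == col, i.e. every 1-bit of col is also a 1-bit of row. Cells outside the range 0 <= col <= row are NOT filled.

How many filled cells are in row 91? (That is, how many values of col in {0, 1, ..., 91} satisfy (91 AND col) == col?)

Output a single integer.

Answer: 32

Derivation:
91 in binary = 1011011
popcount(91) = number of 1-bits in 1011011 = 5
A col c satisfies (91 AND c) == c iff every set bit of c is also set in 91; each of the 5 set bits of 91 can independently be on or off in c.
count = 2^5 = 32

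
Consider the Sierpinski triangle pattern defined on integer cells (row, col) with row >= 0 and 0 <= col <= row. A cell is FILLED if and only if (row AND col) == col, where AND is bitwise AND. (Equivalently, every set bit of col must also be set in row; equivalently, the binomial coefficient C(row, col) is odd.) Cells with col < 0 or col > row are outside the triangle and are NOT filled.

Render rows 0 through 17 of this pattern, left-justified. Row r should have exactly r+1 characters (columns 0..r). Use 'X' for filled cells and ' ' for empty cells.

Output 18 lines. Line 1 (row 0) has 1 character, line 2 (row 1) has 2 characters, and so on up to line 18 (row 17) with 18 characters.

Answer: X
XX
X X
XXXX
X   X
XX  XX
X X X X
XXXXXXXX
X       X
XX      XX
X X     X X
XXXX    XXXX
X   X   X   X
XX  XX  XX  XX
X X X X X X X X
XXXXXXXXXXXXXXXX
X               X
XX              XX

Derivation:
r0=0: X
r1=1: XX
r2=10: X X
r3=11: XXXX
r4=100: X   X
r5=101: XX  XX
r6=110: X X X X
r7=111: XXXXXXXX
r8=1000: X       X
r9=1001: XX      XX
r10=1010: X X     X X
r11=1011: XXXX    XXXX
r12=1100: X   X   X   X
r13=1101: XX  XX  XX  XX
r14=1110: X X X X X X X X
r15=1111: XXXXXXXXXXXXXXXX
r16=10000: X               X
r17=10001: XX              XX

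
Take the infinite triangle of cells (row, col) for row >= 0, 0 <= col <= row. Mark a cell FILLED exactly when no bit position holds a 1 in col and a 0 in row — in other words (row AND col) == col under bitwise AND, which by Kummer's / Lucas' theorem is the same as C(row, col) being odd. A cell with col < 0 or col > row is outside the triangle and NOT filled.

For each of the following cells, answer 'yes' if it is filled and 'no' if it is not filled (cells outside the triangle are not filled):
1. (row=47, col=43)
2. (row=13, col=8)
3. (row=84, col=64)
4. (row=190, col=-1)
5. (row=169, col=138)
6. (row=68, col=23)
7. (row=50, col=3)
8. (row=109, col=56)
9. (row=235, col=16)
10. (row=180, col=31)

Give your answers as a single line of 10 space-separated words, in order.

Answer: yes yes yes no no no no no no no

Derivation:
(47,43): row=0b101111, col=0b101011, row AND col = 0b101011 = 43; 43 == 43 -> filled
(13,8): row=0b1101, col=0b1000, row AND col = 0b1000 = 8; 8 == 8 -> filled
(84,64): row=0b1010100, col=0b1000000, row AND col = 0b1000000 = 64; 64 == 64 -> filled
(190,-1): col outside [0, 190] -> not filled
(169,138): row=0b10101001, col=0b10001010, row AND col = 0b10001000 = 136; 136 != 138 -> empty
(68,23): row=0b1000100, col=0b10111, row AND col = 0b100 = 4; 4 != 23 -> empty
(50,3): row=0b110010, col=0b11, row AND col = 0b10 = 2; 2 != 3 -> empty
(109,56): row=0b1101101, col=0b111000, row AND col = 0b101000 = 40; 40 != 56 -> empty
(235,16): row=0b11101011, col=0b10000, row AND col = 0b0 = 0; 0 != 16 -> empty
(180,31): row=0b10110100, col=0b11111, row AND col = 0b10100 = 20; 20 != 31 -> empty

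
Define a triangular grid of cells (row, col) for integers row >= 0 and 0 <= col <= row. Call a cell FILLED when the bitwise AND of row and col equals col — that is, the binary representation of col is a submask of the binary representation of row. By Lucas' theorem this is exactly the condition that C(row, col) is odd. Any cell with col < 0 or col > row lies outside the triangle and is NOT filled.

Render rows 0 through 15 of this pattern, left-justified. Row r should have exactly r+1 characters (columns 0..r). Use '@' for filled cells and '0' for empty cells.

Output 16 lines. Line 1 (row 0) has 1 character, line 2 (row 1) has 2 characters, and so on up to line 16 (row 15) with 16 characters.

r0=0: @
r1=1: @@
r2=10: @0@
r3=11: @@@@
r4=100: @000@
r5=101: @@00@@
r6=110: @0@0@0@
r7=111: @@@@@@@@
r8=1000: @0000000@
r9=1001: @@000000@@
r10=1010: @0@00000@0@
r11=1011: @@@@0000@@@@
r12=1100: @000@000@000@
r13=1101: @@00@@00@@00@@
r14=1110: @0@0@0@0@0@0@0@
r15=1111: @@@@@@@@@@@@@@@@

Answer: @
@@
@0@
@@@@
@000@
@@00@@
@0@0@0@
@@@@@@@@
@0000000@
@@000000@@
@0@00000@0@
@@@@0000@@@@
@000@000@000@
@@00@@00@@00@@
@0@0@0@0@0@0@0@
@@@@@@@@@@@@@@@@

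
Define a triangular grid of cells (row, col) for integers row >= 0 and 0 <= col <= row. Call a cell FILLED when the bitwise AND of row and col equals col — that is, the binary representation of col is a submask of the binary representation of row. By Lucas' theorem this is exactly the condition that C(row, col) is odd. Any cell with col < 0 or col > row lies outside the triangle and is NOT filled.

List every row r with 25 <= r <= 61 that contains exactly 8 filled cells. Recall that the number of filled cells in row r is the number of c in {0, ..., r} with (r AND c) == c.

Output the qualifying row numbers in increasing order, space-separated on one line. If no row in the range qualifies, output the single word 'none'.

Answer: 25 26 28 35 37 38 41 42 44 49 50 52 56

Derivation:
Row r has 2^popcount(r) filled cells, so we need popcount(r) = log2(8) = 3.
Scan r = 25..61 and keep those with exactly 3 one-bits:
r=25=11001 popcount=3 -> KEEP
r=26=11010 popcount=3 -> KEEP
r=27=11011 popcount=4 -> skip
r=28=11100 popcount=3 -> KEEP
r=29=11101 popcount=4 -> skip
r=30=11110 popcount=4 -> skip
r=31=11111 popcount=5 -> skip
r=32=100000 popcount=1 -> skip
r=33=100001 popcount=2 -> skip
r=34=100010 popcount=2 -> skip
r=35=100011 popcount=3 -> KEEP
r=36=100100 popcount=2 -> skip
r=37=100101 popcount=3 -> KEEP
r=38=100110 popcount=3 -> KEEP
r=39=100111 popcount=4 -> skip
r=40=101000 popcount=2 -> skip
r=41=101001 popcount=3 -> KEEP
r=42=101010 popcount=3 -> KEEP
r=43=101011 popcount=4 -> skip
r=44=101100 popcount=3 -> KEEP
r=45=101101 popcount=4 -> skip
r=46=101110 popcount=4 -> skip
r=47=101111 popcount=5 -> skip
r=48=110000 popcount=2 -> skip
r=49=110001 popcount=3 -> KEEP
r=50=110010 popcount=3 -> KEEP
r=51=110011 popcount=4 -> skip
r=52=110100 popcount=3 -> KEEP
r=53=110101 popcount=4 -> skip
r=54=110110 popcount=4 -> skip
r=55=110111 popcount=5 -> skip
r=56=111000 popcount=3 -> KEEP
r=57=111001 popcount=4 -> skip
r=58=111010 popcount=4 -> skip
r=59=111011 popcount=5 -> skip
r=60=111100 popcount=4 -> skip
r=61=111101 popcount=5 -> skip
Kept rows: 25 26 28 35 37 38 41 42 44 49 50 52 56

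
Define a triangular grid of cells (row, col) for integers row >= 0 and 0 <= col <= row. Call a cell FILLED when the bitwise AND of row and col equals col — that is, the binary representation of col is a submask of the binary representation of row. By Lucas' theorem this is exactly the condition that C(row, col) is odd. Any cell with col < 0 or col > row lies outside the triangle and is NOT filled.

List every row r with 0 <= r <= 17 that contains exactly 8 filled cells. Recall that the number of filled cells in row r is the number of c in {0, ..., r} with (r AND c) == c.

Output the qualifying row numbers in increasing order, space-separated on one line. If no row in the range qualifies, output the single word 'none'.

Answer: 7 11 13 14

Derivation:
Row r has 2^popcount(r) filled cells, so we need popcount(r) = log2(8) = 3.
Scan r = 0..17 and keep those with exactly 3 one-bits:
r=0=0 popcount=0 -> skip
r=1=1 popcount=1 -> skip
r=2=10 popcount=1 -> skip
r=3=11 popcount=2 -> skip
r=4=100 popcount=1 -> skip
r=5=101 popcount=2 -> skip
r=6=110 popcount=2 -> skip
r=7=111 popcount=3 -> KEEP
r=8=1000 popcount=1 -> skip
r=9=1001 popcount=2 -> skip
r=10=1010 popcount=2 -> skip
r=11=1011 popcount=3 -> KEEP
r=12=1100 popcount=2 -> skip
r=13=1101 popcount=3 -> KEEP
r=14=1110 popcount=3 -> KEEP
r=15=1111 popcount=4 -> skip
r=16=10000 popcount=1 -> skip
r=17=10001 popcount=2 -> skip
Kept rows: 7 11 13 14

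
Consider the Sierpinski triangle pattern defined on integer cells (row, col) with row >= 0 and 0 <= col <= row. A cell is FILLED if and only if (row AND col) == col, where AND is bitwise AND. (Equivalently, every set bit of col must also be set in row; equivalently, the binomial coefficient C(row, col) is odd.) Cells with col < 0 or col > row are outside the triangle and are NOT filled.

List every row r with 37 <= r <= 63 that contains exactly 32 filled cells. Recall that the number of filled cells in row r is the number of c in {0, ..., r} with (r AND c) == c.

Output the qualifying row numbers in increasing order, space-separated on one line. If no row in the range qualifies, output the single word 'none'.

Row r has 2^popcount(r) filled cells, so we need popcount(r) = log2(32) = 5.
Scan r = 37..63 and keep those with exactly 5 one-bits:
r=37=100101 popcount=3 -> skip
r=38=100110 popcount=3 -> skip
r=39=100111 popcount=4 -> skip
r=40=101000 popcount=2 -> skip
r=41=101001 popcount=3 -> skip
r=42=101010 popcount=3 -> skip
r=43=101011 popcount=4 -> skip
r=44=101100 popcount=3 -> skip
r=45=101101 popcount=4 -> skip
r=46=101110 popcount=4 -> skip
r=47=101111 popcount=5 -> KEEP
r=48=110000 popcount=2 -> skip
r=49=110001 popcount=3 -> skip
r=50=110010 popcount=3 -> skip
r=51=110011 popcount=4 -> skip
r=52=110100 popcount=3 -> skip
r=53=110101 popcount=4 -> skip
r=54=110110 popcount=4 -> skip
r=55=110111 popcount=5 -> KEEP
r=56=111000 popcount=3 -> skip
r=57=111001 popcount=4 -> skip
r=58=111010 popcount=4 -> skip
r=59=111011 popcount=5 -> KEEP
r=60=111100 popcount=4 -> skip
r=61=111101 popcount=5 -> KEEP
r=62=111110 popcount=5 -> KEEP
r=63=111111 popcount=6 -> skip
Kept rows: 47 55 59 61 62

Answer: 47 55 59 61 62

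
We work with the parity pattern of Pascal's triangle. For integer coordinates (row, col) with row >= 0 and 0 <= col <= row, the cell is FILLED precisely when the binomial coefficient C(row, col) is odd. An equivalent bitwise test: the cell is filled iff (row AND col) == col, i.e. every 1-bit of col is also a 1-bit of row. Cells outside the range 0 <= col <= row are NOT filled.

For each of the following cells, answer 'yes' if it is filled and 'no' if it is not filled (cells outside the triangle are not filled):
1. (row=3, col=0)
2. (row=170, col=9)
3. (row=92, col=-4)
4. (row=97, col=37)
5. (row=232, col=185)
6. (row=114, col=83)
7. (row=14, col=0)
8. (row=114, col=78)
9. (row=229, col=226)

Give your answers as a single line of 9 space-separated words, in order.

(3,0): row=0b11, col=0b0, row AND col = 0b0 = 0; 0 == 0 -> filled
(170,9): row=0b10101010, col=0b1001, row AND col = 0b1000 = 8; 8 != 9 -> empty
(92,-4): col outside [0, 92] -> not filled
(97,37): row=0b1100001, col=0b100101, row AND col = 0b100001 = 33; 33 != 37 -> empty
(232,185): row=0b11101000, col=0b10111001, row AND col = 0b10101000 = 168; 168 != 185 -> empty
(114,83): row=0b1110010, col=0b1010011, row AND col = 0b1010010 = 82; 82 != 83 -> empty
(14,0): row=0b1110, col=0b0, row AND col = 0b0 = 0; 0 == 0 -> filled
(114,78): row=0b1110010, col=0b1001110, row AND col = 0b1000010 = 66; 66 != 78 -> empty
(229,226): row=0b11100101, col=0b11100010, row AND col = 0b11100000 = 224; 224 != 226 -> empty

Answer: yes no no no no no yes no no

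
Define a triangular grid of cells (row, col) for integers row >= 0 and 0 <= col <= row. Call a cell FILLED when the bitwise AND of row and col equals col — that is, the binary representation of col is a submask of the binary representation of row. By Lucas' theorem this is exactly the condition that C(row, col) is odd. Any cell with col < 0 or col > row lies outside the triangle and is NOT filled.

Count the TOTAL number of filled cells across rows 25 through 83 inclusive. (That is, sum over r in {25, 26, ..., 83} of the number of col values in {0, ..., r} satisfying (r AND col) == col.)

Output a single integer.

r25=11001 pc3: +8 =8
r26=11010 pc3: +8 =16
r27=11011 pc4: +16 =32
r28=11100 pc3: +8 =40
r29=11101 pc4: +16 =56
r30=11110 pc4: +16 =72
r31=11111 pc5: +32 =104
r32=100000 pc1: +2 =106
r33=100001 pc2: +4 =110
r34=100010 pc2: +4 =114
r35=100011 pc3: +8 =122
r36=100100 pc2: +4 =126
r37=100101 pc3: +8 =134
r38=100110 pc3: +8 =142
r39=100111 pc4: +16 =158
r40=101000 pc2: +4 =162
r41=101001 pc3: +8 =170
r42=101010 pc3: +8 =178
r43=101011 pc4: +16 =194
r44=101100 pc3: +8 =202
r45=101101 pc4: +16 =218
r46=101110 pc4: +16 =234
r47=101111 pc5: +32 =266
r48=110000 pc2: +4 =270
r49=110001 pc3: +8 =278
r50=110010 pc3: +8 =286
r51=110011 pc4: +16 =302
r52=110100 pc3: +8 =310
r53=110101 pc4: +16 =326
r54=110110 pc4: +16 =342
r55=110111 pc5: +32 =374
r56=111000 pc3: +8 =382
r57=111001 pc4: +16 =398
r58=111010 pc4: +16 =414
r59=111011 pc5: +32 =446
r60=111100 pc4: +16 =462
r61=111101 pc5: +32 =494
r62=111110 pc5: +32 =526
r63=111111 pc6: +64 =590
r64=1000000 pc1: +2 =592
r65=1000001 pc2: +4 =596
r66=1000010 pc2: +4 =600
r67=1000011 pc3: +8 =608
r68=1000100 pc2: +4 =612
r69=1000101 pc3: +8 =620
r70=1000110 pc3: +8 =628
r71=1000111 pc4: +16 =644
r72=1001000 pc2: +4 =648
r73=1001001 pc3: +8 =656
r74=1001010 pc3: +8 =664
r75=1001011 pc4: +16 =680
r76=1001100 pc3: +8 =688
r77=1001101 pc4: +16 =704
r78=1001110 pc4: +16 =720
r79=1001111 pc5: +32 =752
r80=1010000 pc2: +4 =756
r81=1010001 pc3: +8 =764
r82=1010010 pc3: +8 =772
r83=1010011 pc4: +16 =788

Answer: 788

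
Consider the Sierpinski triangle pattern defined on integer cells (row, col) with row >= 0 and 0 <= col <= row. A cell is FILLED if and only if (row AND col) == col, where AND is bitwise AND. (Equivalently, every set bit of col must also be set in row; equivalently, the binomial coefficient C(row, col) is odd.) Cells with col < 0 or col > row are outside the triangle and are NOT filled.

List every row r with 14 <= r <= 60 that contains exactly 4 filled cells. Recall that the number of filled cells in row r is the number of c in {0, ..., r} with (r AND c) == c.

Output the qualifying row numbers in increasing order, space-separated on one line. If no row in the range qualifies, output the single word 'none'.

Answer: 17 18 20 24 33 34 36 40 48

Derivation:
Row r has 2^popcount(r) filled cells, so we need popcount(r) = log2(4) = 2.
Scan r = 14..60 and keep those with exactly 2 one-bits:
r=14=1110 popcount=3 -> skip
r=15=1111 popcount=4 -> skip
r=16=10000 popcount=1 -> skip
r=17=10001 popcount=2 -> KEEP
r=18=10010 popcount=2 -> KEEP
r=19=10011 popcount=3 -> skip
r=20=10100 popcount=2 -> KEEP
r=21=10101 popcount=3 -> skip
r=22=10110 popcount=3 -> skip
r=23=10111 popcount=4 -> skip
r=24=11000 popcount=2 -> KEEP
r=25=11001 popcount=3 -> skip
r=26=11010 popcount=3 -> skip
r=27=11011 popcount=4 -> skip
r=28=11100 popcount=3 -> skip
r=29=11101 popcount=4 -> skip
r=30=11110 popcount=4 -> skip
r=31=11111 popcount=5 -> skip
r=32=100000 popcount=1 -> skip
r=33=100001 popcount=2 -> KEEP
r=34=100010 popcount=2 -> KEEP
r=35=100011 popcount=3 -> skip
r=36=100100 popcount=2 -> KEEP
r=37=100101 popcount=3 -> skip
r=38=100110 popcount=3 -> skip
r=39=100111 popcount=4 -> skip
r=40=101000 popcount=2 -> KEEP
r=41=101001 popcount=3 -> skip
r=42=101010 popcount=3 -> skip
r=43=101011 popcount=4 -> skip
r=44=101100 popcount=3 -> skip
r=45=101101 popcount=4 -> skip
r=46=101110 popcount=4 -> skip
r=47=101111 popcount=5 -> skip
r=48=110000 popcount=2 -> KEEP
r=49=110001 popcount=3 -> skip
r=50=110010 popcount=3 -> skip
r=51=110011 popcount=4 -> skip
r=52=110100 popcount=3 -> skip
r=53=110101 popcount=4 -> skip
r=54=110110 popcount=4 -> skip
r=55=110111 popcount=5 -> skip
r=56=111000 popcount=3 -> skip
r=57=111001 popcount=4 -> skip
r=58=111010 popcount=4 -> skip
r=59=111011 popcount=5 -> skip
r=60=111100 popcount=4 -> skip
Kept rows: 17 18 20 24 33 34 36 40 48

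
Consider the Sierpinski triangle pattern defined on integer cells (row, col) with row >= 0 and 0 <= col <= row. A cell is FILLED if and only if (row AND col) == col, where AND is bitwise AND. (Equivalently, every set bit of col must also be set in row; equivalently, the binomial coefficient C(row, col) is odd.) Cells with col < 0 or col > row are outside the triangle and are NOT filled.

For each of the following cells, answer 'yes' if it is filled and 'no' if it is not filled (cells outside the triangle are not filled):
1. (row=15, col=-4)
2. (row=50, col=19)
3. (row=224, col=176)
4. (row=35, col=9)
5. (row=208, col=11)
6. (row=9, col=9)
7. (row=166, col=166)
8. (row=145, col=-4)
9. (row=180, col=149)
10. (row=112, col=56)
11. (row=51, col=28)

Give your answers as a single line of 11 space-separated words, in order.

Answer: no no no no no yes yes no no no no

Derivation:
(15,-4): col outside [0, 15] -> not filled
(50,19): row=0b110010, col=0b10011, row AND col = 0b10010 = 18; 18 != 19 -> empty
(224,176): row=0b11100000, col=0b10110000, row AND col = 0b10100000 = 160; 160 != 176 -> empty
(35,9): row=0b100011, col=0b1001, row AND col = 0b1 = 1; 1 != 9 -> empty
(208,11): row=0b11010000, col=0b1011, row AND col = 0b0 = 0; 0 != 11 -> empty
(9,9): row=0b1001, col=0b1001, row AND col = 0b1001 = 9; 9 == 9 -> filled
(166,166): row=0b10100110, col=0b10100110, row AND col = 0b10100110 = 166; 166 == 166 -> filled
(145,-4): col outside [0, 145] -> not filled
(180,149): row=0b10110100, col=0b10010101, row AND col = 0b10010100 = 148; 148 != 149 -> empty
(112,56): row=0b1110000, col=0b111000, row AND col = 0b110000 = 48; 48 != 56 -> empty
(51,28): row=0b110011, col=0b11100, row AND col = 0b10000 = 16; 16 != 28 -> empty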